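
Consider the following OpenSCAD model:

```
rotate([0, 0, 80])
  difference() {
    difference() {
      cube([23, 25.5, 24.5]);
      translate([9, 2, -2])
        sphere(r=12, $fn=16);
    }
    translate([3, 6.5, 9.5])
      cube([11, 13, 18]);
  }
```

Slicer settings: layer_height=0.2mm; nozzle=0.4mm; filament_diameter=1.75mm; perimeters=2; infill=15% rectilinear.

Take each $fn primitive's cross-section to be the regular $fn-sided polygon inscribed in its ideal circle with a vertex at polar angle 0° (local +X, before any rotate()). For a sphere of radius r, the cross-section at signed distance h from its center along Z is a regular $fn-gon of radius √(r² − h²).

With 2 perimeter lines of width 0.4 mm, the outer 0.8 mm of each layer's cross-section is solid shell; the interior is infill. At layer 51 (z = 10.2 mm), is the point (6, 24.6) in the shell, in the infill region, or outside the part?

At z = 10.2 mm: the 23×25.5 cube contributes its full rectangle; the sphere at (9, 2) is absent (|z−center|=12.200 > r=12); Taking the first minus the rest: none of the subtracted shapes is present at this height, so the 23×25.5 cube is unchanged — 1 connected region; the cube at (3, 6.5) is present — its section is the full 11×13 rectangle; Subtracting the remaining from the first: starting from that combined region, the 11×13 cube at (3, 6.5) lies wholly inside it (removes its full 143.00 mm² and its 48.00 mm outline becomes a hole wall) — 1 connected region with 1 hole; (whole slice rotated 80° about Z — lengths, areas and connectivity unchanged). Overall, the cross-section is one region with 1 hole. Undo the 80° rotation: the query point maps to (25.268, -1.637) in the un-rotated model frame. The nearest boundary edge runs (23.00, 25.50)→(23.00, 0.00); distance from the point to it = 2.80 mm. The point is not inside any of the regions above, so it lies outside the cross-section (2.80 mm from the nearest boundary).

outside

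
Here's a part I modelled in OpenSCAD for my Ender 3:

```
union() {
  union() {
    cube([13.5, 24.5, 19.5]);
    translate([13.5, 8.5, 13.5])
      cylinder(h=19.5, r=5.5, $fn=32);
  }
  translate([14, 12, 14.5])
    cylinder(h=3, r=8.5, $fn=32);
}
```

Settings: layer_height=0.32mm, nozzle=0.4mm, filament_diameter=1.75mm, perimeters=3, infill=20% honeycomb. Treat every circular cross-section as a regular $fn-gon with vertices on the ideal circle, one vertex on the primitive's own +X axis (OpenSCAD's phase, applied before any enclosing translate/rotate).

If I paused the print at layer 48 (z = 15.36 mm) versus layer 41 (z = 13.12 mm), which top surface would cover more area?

Layer 48 (z = 15.36): the cube is present — its section is the full 13.5×24.5 rectangle (area 330.75 mm²); the r=5.5 cylinder at (13.5, 8.5) gives a regular 32-gon of circumradius 5.5 (constant along its height) (area = (32/2)·5.500²·sin(360°/32) = 94.42 mm²); Merging all regions: the regions partially overlap — summed areas 425.17 mm² minus the doubly-counted overlap 47.21 mm² gives 377.96 mm² — area = 377.96 mm²; the cylinder at (14, 12): section is a regular 32-gon, circumradius r=8.5 (area = (32/2)·8.500²·sin(360°/32) = 225.52 mm²); Combining (union): the regions partially overlap — summed areas 603.49 mm² minus the doubly-counted overlap 150.52 mm² gives 452.96 mm² — area = 452.96 mm². So its area = 452.96 mm². Layer 41 (z = 13.12): the 13.5×24.5 cube contributes its full rectangle (area 330.75 mm²); the cylinder at (13.5, 8.5) is not intersected at this z (z outside [13.5, 33]); Combining (union): only the 13.5×24.5 cube is present, so the union is just that shape — area = 330.75 mm²; the cylinder at (14, 12) does not reach this height (z outside [14.5, 17.5]); Taking the union: only the result so far is present, so the union is just that shape — area = 330.75 mm². So its area = 330.75 mm². Layer 48 is larger (452.96 vs 330.75 mm²).

layer 48 (z = 15.36 mm)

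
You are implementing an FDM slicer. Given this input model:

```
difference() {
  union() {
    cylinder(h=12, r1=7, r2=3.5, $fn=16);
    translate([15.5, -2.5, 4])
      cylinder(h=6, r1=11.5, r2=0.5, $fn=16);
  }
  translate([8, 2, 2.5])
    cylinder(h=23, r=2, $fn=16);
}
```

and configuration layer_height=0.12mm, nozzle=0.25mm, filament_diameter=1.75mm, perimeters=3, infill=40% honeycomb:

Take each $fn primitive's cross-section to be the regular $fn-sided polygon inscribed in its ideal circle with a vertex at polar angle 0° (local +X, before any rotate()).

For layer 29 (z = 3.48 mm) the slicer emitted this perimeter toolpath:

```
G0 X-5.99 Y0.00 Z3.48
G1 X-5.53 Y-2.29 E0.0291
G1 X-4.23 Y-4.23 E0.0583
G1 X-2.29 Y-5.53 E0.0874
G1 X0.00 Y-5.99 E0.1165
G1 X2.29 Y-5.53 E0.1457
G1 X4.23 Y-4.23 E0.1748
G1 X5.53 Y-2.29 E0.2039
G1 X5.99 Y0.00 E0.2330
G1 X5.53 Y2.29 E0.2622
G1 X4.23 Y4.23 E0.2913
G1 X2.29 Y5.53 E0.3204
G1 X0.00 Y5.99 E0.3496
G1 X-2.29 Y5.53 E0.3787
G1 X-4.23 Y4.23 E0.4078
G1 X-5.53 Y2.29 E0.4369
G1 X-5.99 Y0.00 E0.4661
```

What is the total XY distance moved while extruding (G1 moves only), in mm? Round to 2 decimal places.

Sum the Euclidean lengths of each G1 segment: total = 37.37 mm.

37.37 mm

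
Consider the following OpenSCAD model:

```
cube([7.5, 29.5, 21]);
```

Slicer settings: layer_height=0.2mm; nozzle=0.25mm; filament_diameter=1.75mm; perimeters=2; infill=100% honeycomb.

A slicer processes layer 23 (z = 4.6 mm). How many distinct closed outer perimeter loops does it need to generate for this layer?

1

At z = 4.6 mm: the cube (footprint 7.5×29.5) is included at this height. The result has 1 disconnected region.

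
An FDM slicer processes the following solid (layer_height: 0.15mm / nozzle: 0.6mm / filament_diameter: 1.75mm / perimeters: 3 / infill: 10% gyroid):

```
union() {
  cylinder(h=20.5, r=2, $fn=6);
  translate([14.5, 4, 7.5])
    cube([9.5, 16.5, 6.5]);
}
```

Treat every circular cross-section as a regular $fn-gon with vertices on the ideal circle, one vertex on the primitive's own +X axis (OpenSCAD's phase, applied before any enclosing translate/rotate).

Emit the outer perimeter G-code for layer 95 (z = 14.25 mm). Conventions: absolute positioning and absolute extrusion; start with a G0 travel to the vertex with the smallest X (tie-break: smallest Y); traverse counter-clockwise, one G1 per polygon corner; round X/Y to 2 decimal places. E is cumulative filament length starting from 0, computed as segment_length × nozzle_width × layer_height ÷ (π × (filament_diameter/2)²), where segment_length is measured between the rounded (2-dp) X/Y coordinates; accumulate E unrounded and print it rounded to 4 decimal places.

At z = 14.25 mm: the r=2 cylinder gives a regular 6-gon of circumradius 2 (constant along its height); the cube at (14.5, 4) does not reach this height (z outside [7.5, 14]); Combining (union): only the r=2 cylinder is present, so the union is just that shape — 1 connected region. The outline is a single polygon with 6 vertices. Extrusion per mm of travel: 0.6 × 0.15 / (π × 0.875²) = 0.037418. Accumulating E over each segment gives final E = 0.4487.

G0 X-2.00 Y0.00 Z14.25
G1 X-1.00 Y-1.73 E0.0748
G1 X1.00 Y-1.73 E0.1496
G1 X2.00 Y0.00 E0.2244
G1 X1.00 Y1.73 E0.2991
G1 X-1.00 Y1.73 E0.3740
G1 X-2.00 Y0.00 E0.4487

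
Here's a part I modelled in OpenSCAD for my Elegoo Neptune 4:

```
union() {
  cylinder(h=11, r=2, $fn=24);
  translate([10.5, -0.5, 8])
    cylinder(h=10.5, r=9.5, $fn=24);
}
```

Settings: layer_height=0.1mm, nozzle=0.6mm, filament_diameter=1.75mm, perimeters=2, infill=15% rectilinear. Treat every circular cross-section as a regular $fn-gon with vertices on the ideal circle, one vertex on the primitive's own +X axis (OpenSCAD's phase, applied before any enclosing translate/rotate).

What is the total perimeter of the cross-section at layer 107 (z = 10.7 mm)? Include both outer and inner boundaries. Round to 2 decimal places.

65.22 mm

At z = 10.7 mm: the cylinder: section is a regular 24-gon, circumradius r=2 (perimeter = 2·24·2.000·sin(180°/24) = 12.53 mm); the r=9.5 cylinder at (10.5, -0.5) contributes a regular 24-gon of circumradius 9.5 (perimeter = 2·24·9.500·sin(180°/24) = 59.52 mm); Taking the union: the regions partially overlap (shared area 2.02 mm²), so the edge portions inside another operand are dropped and the merged outline is re-measured after clipping — boundary = 65.22 mm. Overall, the cross-section is a single solid region. Total boundary length (outer) = 65.22 mm.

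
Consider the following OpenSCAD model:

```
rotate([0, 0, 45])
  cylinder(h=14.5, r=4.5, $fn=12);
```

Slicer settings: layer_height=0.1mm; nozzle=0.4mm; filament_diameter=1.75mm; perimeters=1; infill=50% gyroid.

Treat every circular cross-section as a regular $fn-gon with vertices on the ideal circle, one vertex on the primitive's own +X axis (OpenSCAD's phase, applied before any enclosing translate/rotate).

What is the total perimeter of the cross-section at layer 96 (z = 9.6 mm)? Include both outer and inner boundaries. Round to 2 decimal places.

27.95 mm

At z = 9.6 mm: the cylinder: section is a regular 12-gon, circumradius r=4.5 (perimeter = 2·12·4.500·sin(180°/12) = 27.95 mm); (whole slice rotated 45° about Z — lengths, areas and connectivity unchanged). Overall, the cross-section is a single solid region. Total boundary length (outer) = 27.95 mm.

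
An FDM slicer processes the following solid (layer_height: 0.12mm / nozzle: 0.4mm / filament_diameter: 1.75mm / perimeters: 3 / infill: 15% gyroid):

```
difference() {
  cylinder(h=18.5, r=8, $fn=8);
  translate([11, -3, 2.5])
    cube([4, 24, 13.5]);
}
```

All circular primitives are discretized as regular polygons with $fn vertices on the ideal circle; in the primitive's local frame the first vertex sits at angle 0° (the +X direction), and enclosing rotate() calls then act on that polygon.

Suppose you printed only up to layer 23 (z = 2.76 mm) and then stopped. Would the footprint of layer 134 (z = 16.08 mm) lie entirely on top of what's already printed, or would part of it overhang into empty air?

Compare the two slices. At z = 2.76: the r=8 cylinder gives a regular 8-gon of circumradius 8 (constant along its height) (area = (8/2)·8.000²·sin(360°/8) = 181.02 mm²); the cube at (11, -3) (footprint 4×24) is included at this height (area 96.00 mm²); After the difference (first − rest): starting from the r=8 cylinder (181.02 mm²), the 4×24 cube at (11, -3) misses the remaining region (no effect) — area = 181.02 mm². At z = 16.08: the r=8 cylinder contributes a regular 8-gon of circumradius 8 (area = (8/2)·8.000²·sin(360°/8) = 181.02 mm²); the cube at (11, -3) does not reach this height (z outside [2.5, 16]); Subtracting the remaining from the first: none of the subtracted shapes is present at this height, so the r=8 cylinder is unchanged — area = 181.02 mm². Checking containment: the cross-section at z = 16.08 is a subset of the cross-section at z = 2.76.

entirely on top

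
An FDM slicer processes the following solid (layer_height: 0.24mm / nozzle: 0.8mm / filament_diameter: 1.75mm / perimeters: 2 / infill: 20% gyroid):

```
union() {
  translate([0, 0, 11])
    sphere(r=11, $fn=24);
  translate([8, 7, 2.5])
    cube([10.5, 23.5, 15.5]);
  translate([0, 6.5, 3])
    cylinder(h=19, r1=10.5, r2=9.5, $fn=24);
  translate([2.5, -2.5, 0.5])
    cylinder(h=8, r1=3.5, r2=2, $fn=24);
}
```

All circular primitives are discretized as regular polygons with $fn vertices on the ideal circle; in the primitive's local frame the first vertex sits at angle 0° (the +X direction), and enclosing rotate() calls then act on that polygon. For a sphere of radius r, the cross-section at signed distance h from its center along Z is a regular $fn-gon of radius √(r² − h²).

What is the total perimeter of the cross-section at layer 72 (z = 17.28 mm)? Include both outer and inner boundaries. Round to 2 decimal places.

128.24 mm

At z = 17.28 mm: the r=11 sphere slices to a regular 24-gon of circumradius 9.031 (√(r²−h²) with h=6.28 from center) (perimeter = 2·24·9.031·sin(180°/24) = 56.58 mm); the 10.5×23.5 cube at (8, 7) contributes its full rectangle (perimeter 68.00 mm); the cone at (0, 6.5): at t=0.752 of its height the radius interpolates to r₁+(r₂−r₁)t = 9.748, giving a regular 24-gon of that circumradius (perimeter = 2·24·9.748·sin(180°/24) = 61.08 mm); the cone at (2.5, -2.5) does not reach this height (z outside [0.5, 8.5]); Merging all regions: the regions partially overlap (shared area 160.06 mm²), so the edge portions inside another operand are dropped and the merged outline is re-measured after clipping — boundary = 128.24 mm. Overall, the cross-section is a single solid region. Total boundary length (outer) = 128.24 mm.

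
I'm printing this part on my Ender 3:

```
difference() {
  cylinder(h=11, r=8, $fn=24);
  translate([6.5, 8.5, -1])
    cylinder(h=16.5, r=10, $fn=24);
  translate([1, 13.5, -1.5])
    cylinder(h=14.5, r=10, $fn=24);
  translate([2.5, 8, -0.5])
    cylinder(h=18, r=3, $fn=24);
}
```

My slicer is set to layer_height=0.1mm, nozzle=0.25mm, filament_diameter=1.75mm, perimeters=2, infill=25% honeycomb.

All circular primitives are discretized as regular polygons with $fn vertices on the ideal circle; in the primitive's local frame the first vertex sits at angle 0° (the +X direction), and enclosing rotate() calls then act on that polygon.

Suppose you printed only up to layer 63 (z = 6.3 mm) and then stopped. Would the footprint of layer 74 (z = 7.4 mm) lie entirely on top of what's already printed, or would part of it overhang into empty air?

entirely on top

Compare the two slices. At z = 6.3: the r=8 cylinder gives a regular 24-gon of circumradius 8 (constant along its height) (area = (24/2)·8.000²·sin(360°/24) = 198.77 mm²); the cylinder at (6.5, 8.5): section is a regular 24-gon, circumradius r=10 (area = (24/2)·10.000²·sin(360°/24) = 310.58 mm²); the r=10 cylinder at (1, 13.5) contributes a regular 24-gon of circumradius 10 (area = (24/2)·10.000²·sin(360°/24) = 310.58 mm²); the r=3 cylinder at (2.5, 8) gives a regular 24-gon of circumradius 3 (constant along its height) (area = (24/2)·3.000²·sin(360°/24) = 27.95 mm²); After the difference (first − rest): starting from the r=8 cylinder (198.77 mm²), the r=10 cylinder at (6.5, 8.5) partially overlaps it — only the 71.35 mm² overlap (of its 310.58 mm²) is removed, clipping the outline; the r=10 cylinder at (1, 13.5) partially overlaps it — only the 3.86 mm² overlap (of its 310.58 mm²) is removed, clipping the outline; the r=3 cylinder at (2.5, 8) misses the remaining region (no effect) — area = 123.57 mm². At z = 7.4: the cylinder: section is a regular 24-gon, circumradius r=8 (area = (24/2)·8.000²·sin(360°/24) = 198.77 mm²); the r=10 cylinder at (6.5, 8.5) gives a regular 24-gon of circumradius 10 (constant along its height) (area = (24/2)·10.000²·sin(360°/24) = 310.58 mm²); the cylinder at (1, 13.5): section is a regular 24-gon, circumradius r=10 (area = (24/2)·10.000²·sin(360°/24) = 310.58 mm²); the cylinder at (2.5, 8): section is a regular 24-gon, circumradius r=3 (area = (24/2)·3.000²·sin(360°/24) = 27.95 mm²); Subtracting the remaining from the first: starting from the r=8 cylinder (198.77 mm²), the r=10 cylinder at (6.5, 8.5) partially overlaps it — only the 71.35 mm² overlap (of its 310.58 mm²) is removed, clipping the outline; the r=10 cylinder at (1, 13.5) partially overlaps it — only the 3.86 mm² overlap (of its 310.58 mm²) is removed, clipping the outline; the r=3 cylinder at (2.5, 8) misses the remaining region (no effect) — area = 123.57 mm². Checking containment: the cross-section at z = 7.4 is a subset of the cross-section at z = 6.3.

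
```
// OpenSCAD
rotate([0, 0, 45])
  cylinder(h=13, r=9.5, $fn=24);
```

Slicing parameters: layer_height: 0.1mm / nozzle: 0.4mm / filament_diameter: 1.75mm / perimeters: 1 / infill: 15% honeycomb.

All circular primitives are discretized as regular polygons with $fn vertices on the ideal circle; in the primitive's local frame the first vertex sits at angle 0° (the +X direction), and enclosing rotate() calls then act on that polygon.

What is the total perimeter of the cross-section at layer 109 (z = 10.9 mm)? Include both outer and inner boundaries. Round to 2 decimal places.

At z = 10.9 mm: the cylinder: section is a regular 24-gon, circumradius r=9.5 (perimeter = 2·24·9.500·sin(180°/24) = 59.52 mm); (whole slice rotated 45° about Z — lengths, areas and connectivity unchanged). Overall, the cross-section is a single solid region. Total boundary length (outer) = 59.52 mm.

59.52 mm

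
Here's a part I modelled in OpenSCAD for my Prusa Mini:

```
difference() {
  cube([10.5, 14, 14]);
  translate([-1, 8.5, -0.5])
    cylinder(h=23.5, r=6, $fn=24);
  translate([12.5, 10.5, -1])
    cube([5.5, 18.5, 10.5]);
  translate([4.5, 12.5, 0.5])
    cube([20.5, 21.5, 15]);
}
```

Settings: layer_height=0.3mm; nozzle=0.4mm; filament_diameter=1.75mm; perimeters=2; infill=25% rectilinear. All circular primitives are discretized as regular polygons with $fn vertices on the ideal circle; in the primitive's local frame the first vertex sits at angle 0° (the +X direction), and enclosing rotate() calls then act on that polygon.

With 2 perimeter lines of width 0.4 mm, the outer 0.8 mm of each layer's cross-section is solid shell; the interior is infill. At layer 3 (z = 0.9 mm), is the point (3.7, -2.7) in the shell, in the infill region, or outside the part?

outside

At z = 0.9 mm: the cube (footprint 10.5×14) is included at this height; the r=6 cylinder at (-1, 8.5) contributes a regular 24-gon of circumradius 6; the cube at (12.5, 10.5) is present — its section is the full 5.5×18.5 rectangle; the cube at (4.5, 12.5) (footprint 20.5×21.5) is included at this height; Subtracting the remaining from the first: starting from the 10.5×14 cube, the r=6 cylinder at (-1, 8.5) partially overlaps it — only the 43.75 mm² overlap (of its 111.81 mm²) is removed, clipping the outline; the 5.5×18.5 cube at (12.5, 10.5) misses the remaining region (no effect); the 20.5×21.5 cube at (4.5, 12.5) partially overlaps it — only the 9.00 mm² overlap (of its 440.75 mm²) is removed, clipping the outline — 1 connected region. Overall, the cross-section is a single solid region. The nearest boundary edge runs (10.50, 0.00)→(0.00, 0.00); distance from the point to it = 2.70 mm. The point is not inside any of the regions above, so it lies outside the cross-section (2.70 mm from the nearest boundary).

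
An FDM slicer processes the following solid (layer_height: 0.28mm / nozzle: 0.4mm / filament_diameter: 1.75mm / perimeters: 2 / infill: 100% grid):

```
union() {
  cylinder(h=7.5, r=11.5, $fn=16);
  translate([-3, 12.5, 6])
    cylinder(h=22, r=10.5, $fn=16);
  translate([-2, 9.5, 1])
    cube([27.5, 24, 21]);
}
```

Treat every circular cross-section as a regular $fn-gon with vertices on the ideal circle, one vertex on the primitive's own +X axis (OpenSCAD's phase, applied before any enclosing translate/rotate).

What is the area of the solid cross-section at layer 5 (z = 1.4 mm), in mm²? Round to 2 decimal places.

1053.45 mm²

At z = 1.4 mm: the r=11.5 cylinder gives a regular 16-gon of circumradius 11.5 (constant along its height) (area = (16/2)·11.500²·sin(360°/16) = 404.88 mm²); the cylinder at (-3, 12.5) does not reach this height (z outside [6, 28]); the 27.5×24 cube at (-2, 9.5) contributes its full rectangle (area 660.00 mm²); Merging all regions: the regions partially overlap — summed areas 1064.88 mm² minus the doubly-counted overlap 11.42 mm² gives 1053.45 mm² — area = 1053.45 mm². Overall, the cross-section is a single solid region. Net area = 1053.45 mm².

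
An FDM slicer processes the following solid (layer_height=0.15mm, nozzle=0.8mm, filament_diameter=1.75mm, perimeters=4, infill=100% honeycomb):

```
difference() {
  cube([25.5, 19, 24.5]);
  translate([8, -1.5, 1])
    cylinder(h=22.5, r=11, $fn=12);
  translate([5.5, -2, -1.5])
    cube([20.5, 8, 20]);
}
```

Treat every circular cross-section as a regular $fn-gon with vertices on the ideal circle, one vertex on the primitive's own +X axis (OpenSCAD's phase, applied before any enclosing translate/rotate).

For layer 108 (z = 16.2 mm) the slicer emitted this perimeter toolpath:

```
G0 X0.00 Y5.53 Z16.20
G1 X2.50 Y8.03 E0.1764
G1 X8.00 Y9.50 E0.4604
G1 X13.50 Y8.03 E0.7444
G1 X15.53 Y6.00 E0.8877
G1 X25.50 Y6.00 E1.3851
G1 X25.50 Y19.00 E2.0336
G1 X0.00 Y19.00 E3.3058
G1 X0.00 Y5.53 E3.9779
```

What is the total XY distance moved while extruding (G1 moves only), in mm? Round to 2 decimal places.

79.73 mm

Sum the Euclidean lengths of each G1 segment: total = 79.73 mm.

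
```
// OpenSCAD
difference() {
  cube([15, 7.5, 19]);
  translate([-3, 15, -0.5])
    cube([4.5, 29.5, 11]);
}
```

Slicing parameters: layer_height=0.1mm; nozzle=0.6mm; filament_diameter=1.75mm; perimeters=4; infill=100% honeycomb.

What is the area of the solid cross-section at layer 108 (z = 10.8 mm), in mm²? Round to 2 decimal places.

At z = 10.8 mm: the 15×7.5 cube contributes its full rectangle (area 112.50 mm²); the cube at (-3, 15) is not intersected at this z (z outside [-0.5, 10.5]); Taking the first minus the rest: none of the subtracted shapes is present at this height, so the 15×7.5 cube is unchanged — area = 112.50 mm². Overall, the cross-section is a single solid region. Net area = 112.50 mm².

112.50 mm²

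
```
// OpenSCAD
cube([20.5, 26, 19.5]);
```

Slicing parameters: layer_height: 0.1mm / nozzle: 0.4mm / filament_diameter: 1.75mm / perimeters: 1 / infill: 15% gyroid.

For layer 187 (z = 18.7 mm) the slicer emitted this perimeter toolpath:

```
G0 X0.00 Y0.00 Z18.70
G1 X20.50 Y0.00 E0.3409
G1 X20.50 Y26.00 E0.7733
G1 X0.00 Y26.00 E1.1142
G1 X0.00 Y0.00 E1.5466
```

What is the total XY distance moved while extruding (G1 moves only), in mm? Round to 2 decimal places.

93.00 mm

Sum the Euclidean lengths of each G1 segment: total = 93.00 mm.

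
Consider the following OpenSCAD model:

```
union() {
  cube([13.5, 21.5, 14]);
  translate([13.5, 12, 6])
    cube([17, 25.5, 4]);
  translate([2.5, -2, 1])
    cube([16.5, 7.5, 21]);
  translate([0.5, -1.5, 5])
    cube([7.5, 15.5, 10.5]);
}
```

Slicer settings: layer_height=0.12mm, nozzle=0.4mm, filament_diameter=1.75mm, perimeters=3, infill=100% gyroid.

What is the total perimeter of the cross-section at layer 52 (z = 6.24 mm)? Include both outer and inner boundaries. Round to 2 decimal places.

151.00 mm

At z = 6.24 mm: the cube is present — its section is the full 13.5×21.5 rectangle (perimeter 70.00 mm); the cube at (13.5, 12) is present — its section is the full 17×25.5 rectangle (perimeter 85.00 mm); the 16.5×7.5 cube at (2.5, -2) contributes its full rectangle (perimeter 48.00 mm); the cube at (0.5, -1.5) is present — its section is the full 7.5×15.5 rectangle (perimeter 46.00 mm); Merging all regions: the regions partially overlap (shared area 173.75 mm²), so the edge portions inside another operand are dropped and the merged outline is re-measured after clipping — boundary = 151.00 mm. Overall, the cross-section is a single solid region. Total boundary length (outer) = 151.00 mm.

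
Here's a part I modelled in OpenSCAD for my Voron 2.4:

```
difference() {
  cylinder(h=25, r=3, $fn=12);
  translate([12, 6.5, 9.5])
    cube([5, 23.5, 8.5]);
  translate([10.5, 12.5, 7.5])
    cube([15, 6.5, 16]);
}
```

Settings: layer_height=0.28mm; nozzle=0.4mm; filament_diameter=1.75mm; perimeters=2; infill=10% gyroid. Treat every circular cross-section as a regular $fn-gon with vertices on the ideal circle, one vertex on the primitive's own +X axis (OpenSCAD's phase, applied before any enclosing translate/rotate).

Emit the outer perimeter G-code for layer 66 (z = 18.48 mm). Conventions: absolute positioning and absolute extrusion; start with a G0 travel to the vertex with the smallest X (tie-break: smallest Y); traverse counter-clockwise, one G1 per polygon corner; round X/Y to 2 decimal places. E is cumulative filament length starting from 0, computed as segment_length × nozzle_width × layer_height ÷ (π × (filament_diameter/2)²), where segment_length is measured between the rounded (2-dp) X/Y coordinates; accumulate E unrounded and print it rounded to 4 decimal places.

G0 X-3.00 Y0.00 Z18.48
G1 X-2.60 Y-1.50 E0.0723
G1 X-1.50 Y-2.60 E0.1447
G1 X0.00 Y-3.00 E0.2170
G1 X1.50 Y-2.60 E0.2893
G1 X2.60 Y-1.50 E0.3617
G1 X3.00 Y0.00 E0.4340
G1 X2.60 Y1.50 E0.5063
G1 X1.50 Y2.60 E0.5787
G1 X0.00 Y3.00 E0.6510
G1 X-1.50 Y2.60 E0.7233
G1 X-2.60 Y1.50 E0.7958
G1 X-3.00 Y0.00 E0.8680

At z = 18.48 mm: the r=3 cylinder contributes a regular 12-gon of circumradius 3; the cube at (12, 6.5) does not reach this height (z outside [9.5, 18]); the cube at (10.5, 12.5) is present — its section is the full 15×6.5 rectangle; After the difference (first − rest): starting from the r=3 cylinder, the 15×6.5 cube at (10.5, 12.5) misses the remaining region (no effect) — 1 connected region. The outline is a single polygon with 12 vertices. Extrusion per mm of travel: 0.4 × 0.28 / (π × 0.875²) = 0.046564. Accumulating E over each segment gives final E = 0.8680.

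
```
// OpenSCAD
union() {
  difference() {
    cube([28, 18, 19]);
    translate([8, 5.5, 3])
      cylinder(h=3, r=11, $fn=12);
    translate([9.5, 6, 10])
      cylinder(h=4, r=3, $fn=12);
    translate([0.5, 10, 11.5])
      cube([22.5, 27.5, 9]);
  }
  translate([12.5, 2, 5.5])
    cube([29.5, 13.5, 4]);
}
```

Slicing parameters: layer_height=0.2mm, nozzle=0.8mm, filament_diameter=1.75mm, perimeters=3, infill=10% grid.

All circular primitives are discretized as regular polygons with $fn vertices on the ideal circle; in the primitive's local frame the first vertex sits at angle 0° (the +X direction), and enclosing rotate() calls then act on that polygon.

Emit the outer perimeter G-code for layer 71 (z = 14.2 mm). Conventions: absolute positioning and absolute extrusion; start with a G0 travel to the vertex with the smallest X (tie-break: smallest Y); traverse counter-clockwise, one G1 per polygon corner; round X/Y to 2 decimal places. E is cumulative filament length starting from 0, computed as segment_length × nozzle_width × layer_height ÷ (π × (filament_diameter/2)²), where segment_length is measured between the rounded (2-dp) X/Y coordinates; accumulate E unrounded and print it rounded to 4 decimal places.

At z = 14.2 mm: the 28×18 cube contributes its full rectangle; the cylinder at (8, 5.5) is absent (z outside [3, 6]); the cylinder at (9.5, 6) is absent (z outside [10, 14]); the 22.5×27.5 cube at (0.5, 10) contributes its full rectangle; Taking the first minus the rest: starting from the 28×18 cube, the 22.5×27.5 cube at (0.5, 10) partially overlaps it — only the 180.00 mm² overlap (of its 618.75 mm²) is removed, clipping the outline — 1 connected region; the cube at (12.5, 2) is absent (z outside [5.5, 9.5]); Taking the union: only that combined region is present, so the union is just that shape — 1 connected region. The outline is a single polygon with 8 vertices. Extrusion per mm of travel: 0.8 × 0.2 / (π × 0.875²) = 0.066520. Accumulating E over each segment gives final E = 7.1842.

G0 X0.00 Y0.00 Z14.20
G1 X28.00 Y0.00 E1.8626
G1 X28.00 Y18.00 E3.0599
G1 X23.00 Y18.00 E3.3925
G1 X23.00 Y10.00 E3.9247
G1 X0.50 Y10.00 E5.4214
G1 X0.50 Y18.00 E5.9536
G1 X0.00 Y18.00 E5.9868
G1 X0.00 Y0.00 E7.1842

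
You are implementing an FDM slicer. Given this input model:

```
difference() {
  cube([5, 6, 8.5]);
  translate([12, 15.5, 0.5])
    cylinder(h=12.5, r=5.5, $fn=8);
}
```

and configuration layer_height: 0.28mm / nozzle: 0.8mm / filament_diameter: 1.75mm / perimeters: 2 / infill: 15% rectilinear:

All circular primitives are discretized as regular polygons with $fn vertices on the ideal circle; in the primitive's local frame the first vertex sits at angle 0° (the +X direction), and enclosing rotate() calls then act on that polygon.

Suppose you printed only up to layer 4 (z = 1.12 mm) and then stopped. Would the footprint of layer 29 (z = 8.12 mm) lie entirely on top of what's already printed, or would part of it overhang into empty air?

Compare the two slices. At z = 1.12: the 5×6 cube contributes its full rectangle (area 30.00 mm²); the r=5.5 cylinder at (12, 15.5) gives a regular 8-gon of circumradius 5.5 (constant along its height) (area = (8/2)·5.500²·sin(360°/8) = 85.56 mm²); After the difference (first − rest): starting from the 5×6 cube (30.00 mm²), the r=5.5 cylinder at (12, 15.5) misses the remaining region (no effect) — area = 30.00 mm². At z = 8.12: the cube (footprint 5×6) is included at this height (area 30.00 mm²); the r=5.5 cylinder at (12, 15.5) gives a regular 8-gon of circumradius 5.5 (constant along its height) (area = (8/2)·5.500²·sin(360°/8) = 85.56 mm²); After the difference (first − rest): starting from the 5×6 cube (30.00 mm²), the r=5.5 cylinder at (12, 15.5) misses the remaining region (no effect) — area = 30.00 mm². Checking containment: the cross-section at z = 8.12 is a subset of the cross-section at z = 1.12.

entirely on top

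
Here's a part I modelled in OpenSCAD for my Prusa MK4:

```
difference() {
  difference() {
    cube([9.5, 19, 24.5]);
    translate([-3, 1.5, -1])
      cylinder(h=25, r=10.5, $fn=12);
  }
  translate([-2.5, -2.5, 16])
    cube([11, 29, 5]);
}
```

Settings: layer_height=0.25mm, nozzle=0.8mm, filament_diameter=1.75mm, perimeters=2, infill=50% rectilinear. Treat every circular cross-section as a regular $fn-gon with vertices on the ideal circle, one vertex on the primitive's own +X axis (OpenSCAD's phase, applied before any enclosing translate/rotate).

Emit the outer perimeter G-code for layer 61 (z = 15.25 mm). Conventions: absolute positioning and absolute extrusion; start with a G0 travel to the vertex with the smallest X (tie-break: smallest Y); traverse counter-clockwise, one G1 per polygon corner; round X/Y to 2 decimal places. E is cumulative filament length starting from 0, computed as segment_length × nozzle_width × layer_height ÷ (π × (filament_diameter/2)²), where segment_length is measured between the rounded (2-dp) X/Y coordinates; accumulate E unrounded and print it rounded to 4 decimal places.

At z = 15.25 mm: the cube (footprint 9.5×19) is included at this height; the r=10.5 cylinder at (-3, 1.5) gives a regular 12-gon of circumradius 10.5 (constant along its height); After the difference (first − rest): starting from the 9.5×19 cube, the r=10.5 cylinder at (-3, 1.5) partially overlaps it — only the 63.34 mm² overlap (of its 330.75 mm²) is removed, clipping the outline — 1 connected region; the cube at (-2.5, -2.5) is not intersected at this z (z outside [16, 21]); After the difference (first − rest): none of the subtracted shapes is present at this height, so that combined region is unchanged — 1 connected region. The outline is a single polygon with 8 vertices. Extrusion per mm of travel: 0.8 × 0.25 / (π × 0.875²) = 0.083150. Accumulating E over each segment gives final E = 4.4444.

G0 X0.00 Y11.20 Z15.25
G1 X2.25 Y10.59 E0.1938
G1 X6.09 Y6.75 E0.6454
G1 X7.50 Y1.50 E1.0974
G1 X7.10 Y0.00 E1.2265
G1 X9.50 Y0.00 E1.4261
G1 X9.50 Y19.00 E3.0059
G1 X0.00 Y19.00 E3.7958
G1 X0.00 Y11.20 E4.4444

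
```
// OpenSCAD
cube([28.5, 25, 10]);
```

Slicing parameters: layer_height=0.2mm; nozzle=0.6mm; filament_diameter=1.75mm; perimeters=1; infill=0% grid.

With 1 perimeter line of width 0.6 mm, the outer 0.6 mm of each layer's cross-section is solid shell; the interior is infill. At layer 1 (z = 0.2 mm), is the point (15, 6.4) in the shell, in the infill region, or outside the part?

At z = 0.2 mm: the cube (footprint 28.5×25) is included at this height. Overall, the cross-section is a single solid region. The nearest boundary edge runs (0.00, 0.00)→(28.50, 0.00); distance from the point to it = 6.40 mm. The point is inside the cross-section and 6.40 mm from the nearest boundary — more than the 0.6 mm shell width (1 × 0.6), so it's in the infill interior.

infill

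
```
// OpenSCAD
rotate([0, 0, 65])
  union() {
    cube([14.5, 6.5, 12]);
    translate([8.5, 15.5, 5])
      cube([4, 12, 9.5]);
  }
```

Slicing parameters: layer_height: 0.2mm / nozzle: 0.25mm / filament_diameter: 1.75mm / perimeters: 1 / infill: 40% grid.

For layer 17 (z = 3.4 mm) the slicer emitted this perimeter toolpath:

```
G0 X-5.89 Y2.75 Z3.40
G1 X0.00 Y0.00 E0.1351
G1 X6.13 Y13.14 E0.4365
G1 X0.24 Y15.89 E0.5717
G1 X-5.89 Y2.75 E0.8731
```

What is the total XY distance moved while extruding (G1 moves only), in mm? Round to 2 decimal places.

Sum the Euclidean lengths of each G1 segment: total = 42.00 mm.

42.00 mm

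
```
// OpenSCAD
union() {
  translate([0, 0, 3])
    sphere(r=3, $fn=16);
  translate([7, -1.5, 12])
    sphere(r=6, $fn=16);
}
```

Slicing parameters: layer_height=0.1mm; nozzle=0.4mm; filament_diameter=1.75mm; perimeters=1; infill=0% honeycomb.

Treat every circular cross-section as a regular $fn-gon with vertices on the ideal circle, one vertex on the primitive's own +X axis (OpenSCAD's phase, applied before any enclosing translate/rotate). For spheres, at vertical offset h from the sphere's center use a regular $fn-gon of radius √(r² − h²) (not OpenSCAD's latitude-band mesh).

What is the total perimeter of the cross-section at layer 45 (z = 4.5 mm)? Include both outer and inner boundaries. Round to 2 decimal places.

At z = 4.5 mm: the r=3 sphere contributes a regular 16-gon of circumradius √(3²−1.5²) = 2.598 (perimeter = 2·16·2.598·sin(180°/16) = 16.22 mm); the sphere at (7, -1.5) is absent (|z−center|=7.500 > r=6); Merging all regions: only the r=3 sphere is present, so the union is just that shape — boundary = 16.22 mm. Overall, the cross-section is a single solid region. Total boundary length (outer) = 16.22 mm.

16.22 mm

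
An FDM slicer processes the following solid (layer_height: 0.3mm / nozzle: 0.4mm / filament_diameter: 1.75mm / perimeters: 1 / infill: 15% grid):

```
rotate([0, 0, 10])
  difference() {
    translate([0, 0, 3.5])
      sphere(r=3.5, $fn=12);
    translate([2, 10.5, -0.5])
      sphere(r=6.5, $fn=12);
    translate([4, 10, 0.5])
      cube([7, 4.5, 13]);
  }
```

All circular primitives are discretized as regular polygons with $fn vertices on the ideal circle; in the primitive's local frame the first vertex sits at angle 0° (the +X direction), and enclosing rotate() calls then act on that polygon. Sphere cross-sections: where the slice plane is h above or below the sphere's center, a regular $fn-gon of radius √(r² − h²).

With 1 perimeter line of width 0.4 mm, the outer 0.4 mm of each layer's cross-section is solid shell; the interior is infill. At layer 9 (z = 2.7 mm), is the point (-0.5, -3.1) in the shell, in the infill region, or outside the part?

shell

At z = 2.7 mm: the sphere: section is a regular 12-gon, circumradius = √(r²−h²) = √(3.5²−0.8²) = 3.407; the r=6.5 sphere at (2, 10.5) contributes a regular 12-gon of circumradius √(6.5²−3.2²) = 5.658; the cube at (4, 10) (footprint 7×4.5) is included at this height; Subtracting the remaining from the first: starting from the r=3.5 sphere, the r=6.5 sphere at (2, 10.5) misses the remaining region (no effect); the 7×4.5 cube at (4, 10) misses the remaining region (no effect) — 1 connected region; (rotated 10° about Z; rotation is an isometry so areas/perimeters/island counts are preserved). Overall, the cross-section is a single solid region. Undo the 10° rotation: the query point maps to (-1.031, -2.966) in the un-rotated model frame. The nearest boundary edge runs (-0.00, -3.41)→(-1.70, -2.95); distance from the point to it = 0.16 mm. The point is inside the cross-section, 0.16 mm from the nearest boundary — within the 0.4 mm shell band (1 × 0.4).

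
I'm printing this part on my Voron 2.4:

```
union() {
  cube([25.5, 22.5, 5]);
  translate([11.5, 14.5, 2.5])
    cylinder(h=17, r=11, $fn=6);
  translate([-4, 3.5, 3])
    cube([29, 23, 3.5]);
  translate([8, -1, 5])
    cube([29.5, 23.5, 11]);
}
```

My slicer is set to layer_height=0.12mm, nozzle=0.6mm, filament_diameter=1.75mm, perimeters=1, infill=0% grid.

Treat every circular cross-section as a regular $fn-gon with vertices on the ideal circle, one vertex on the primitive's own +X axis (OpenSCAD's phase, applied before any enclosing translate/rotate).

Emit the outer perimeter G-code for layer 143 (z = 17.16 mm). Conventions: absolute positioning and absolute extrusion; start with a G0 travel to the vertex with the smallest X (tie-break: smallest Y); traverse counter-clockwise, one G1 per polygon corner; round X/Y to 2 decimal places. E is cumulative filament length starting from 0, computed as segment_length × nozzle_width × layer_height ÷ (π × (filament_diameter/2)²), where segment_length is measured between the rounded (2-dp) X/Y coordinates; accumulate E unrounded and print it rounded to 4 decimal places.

G0 X0.50 Y14.50 Z17.16
G1 X6.00 Y4.97 E0.3294
G1 X17.00 Y4.97 E0.6586
G1 X22.50 Y14.50 E0.9880
G1 X17.00 Y24.03 E1.3174
G1 X6.00 Y24.03 E1.6467
G1 X0.50 Y14.50 E1.9760

At z = 17.16 mm: the cube does not reach this height (z outside [0, 5]); the cylinder at (11.5, 14.5): section is a regular 6-gon, circumradius r=11; the cube at (-4, 3.5) does not reach this height (z outside [3, 6.5]); the cube at (8, -1) does not reach this height (z outside [5, 16]); Taking the union: only the r=11 cylinder at (11.5, 14.5) is present, so the union is just that shape — 1 connected region. The outline is a single polygon with 6 vertices. Extrusion per mm of travel: 0.6 × 0.12 / (π × 0.875²) = 0.029934. Accumulating E over each segment gives final E = 1.9760.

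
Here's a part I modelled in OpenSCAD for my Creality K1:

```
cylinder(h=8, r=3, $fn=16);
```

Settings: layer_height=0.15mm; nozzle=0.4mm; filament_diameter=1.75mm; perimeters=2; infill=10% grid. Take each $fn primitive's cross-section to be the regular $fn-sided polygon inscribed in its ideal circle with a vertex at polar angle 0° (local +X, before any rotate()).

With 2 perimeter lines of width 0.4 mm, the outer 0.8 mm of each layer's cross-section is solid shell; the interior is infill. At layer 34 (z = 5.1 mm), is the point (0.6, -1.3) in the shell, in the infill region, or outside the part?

infill

At z = 5.1 mm: the cylinder: section is a regular 16-gon, circumradius r=3. Overall, the cross-section is a single solid region. The nearest boundary edge runs (1.15, -2.77)→(2.12, -2.12); distance from the point to it = 1.53 mm. The point is inside the cross-section and 1.53 mm from the nearest boundary — more than the 0.8 mm shell width (2 × 0.4), so it's in the infill interior.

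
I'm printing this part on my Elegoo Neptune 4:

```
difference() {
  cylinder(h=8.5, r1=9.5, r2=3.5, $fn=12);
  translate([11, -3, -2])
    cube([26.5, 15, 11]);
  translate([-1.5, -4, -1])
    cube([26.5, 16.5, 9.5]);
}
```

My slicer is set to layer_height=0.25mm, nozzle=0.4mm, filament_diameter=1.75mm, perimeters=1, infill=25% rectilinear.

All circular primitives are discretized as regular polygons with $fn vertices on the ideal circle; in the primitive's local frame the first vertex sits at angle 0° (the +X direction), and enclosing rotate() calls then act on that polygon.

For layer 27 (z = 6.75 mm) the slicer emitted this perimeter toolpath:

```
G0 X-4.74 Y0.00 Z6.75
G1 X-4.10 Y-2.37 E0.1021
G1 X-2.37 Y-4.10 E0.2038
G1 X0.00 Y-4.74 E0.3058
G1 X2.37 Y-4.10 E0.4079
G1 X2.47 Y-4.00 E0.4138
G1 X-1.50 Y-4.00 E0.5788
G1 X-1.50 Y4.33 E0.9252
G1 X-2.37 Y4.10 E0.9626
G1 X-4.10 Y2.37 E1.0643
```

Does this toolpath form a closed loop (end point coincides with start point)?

no

Start point (G0): (-4.74, 0.00). End point (last G1): the path does not return to the start — open.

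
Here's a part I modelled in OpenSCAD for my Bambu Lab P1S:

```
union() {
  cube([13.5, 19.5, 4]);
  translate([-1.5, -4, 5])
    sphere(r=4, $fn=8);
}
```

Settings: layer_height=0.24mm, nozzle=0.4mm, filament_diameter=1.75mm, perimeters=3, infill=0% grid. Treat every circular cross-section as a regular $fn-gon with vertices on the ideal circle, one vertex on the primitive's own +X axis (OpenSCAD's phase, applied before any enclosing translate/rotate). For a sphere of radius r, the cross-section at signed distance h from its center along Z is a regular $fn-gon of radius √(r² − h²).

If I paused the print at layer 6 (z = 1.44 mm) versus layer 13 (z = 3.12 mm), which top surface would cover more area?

Layer 6 (z = 1.44): the cube (footprint 13.5×19.5) is included at this height (area 263.25 mm²); the r=4 sphere at (-1.5, -4) contributes a regular 8-gon of circumradius √(4²−3.56²) = 1.824 (area = (8/2)·1.824²·sin(360°/8) = 9.41 mm²); Merging all regions: the 2 present regions are separate (no shared area or edge), so areas and boundary lengths simply add and each stays a separate island — area = 272.66 mm². So its area = 272.66 mm². Layer 13 (z = 3.12): the 13.5×19.5 cube contributes its full rectangle (area 263.25 mm²); the r=4 sphere at (-1.5, -4) contributes a regular 8-gon of circumradius √(4²−1.88²) = 3.531 (area = (8/2)·3.531²·sin(360°/8) = 35.26 mm²); Merging all regions: the 2 present regions are separate (no shared area or edge), so areas and boundary lengths simply add and each stays a separate island — area = 298.51 mm². So its area = 298.51 mm². Layer 13 is larger (298.51 vs 272.66 mm²).

layer 13 (z = 3.12 mm)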